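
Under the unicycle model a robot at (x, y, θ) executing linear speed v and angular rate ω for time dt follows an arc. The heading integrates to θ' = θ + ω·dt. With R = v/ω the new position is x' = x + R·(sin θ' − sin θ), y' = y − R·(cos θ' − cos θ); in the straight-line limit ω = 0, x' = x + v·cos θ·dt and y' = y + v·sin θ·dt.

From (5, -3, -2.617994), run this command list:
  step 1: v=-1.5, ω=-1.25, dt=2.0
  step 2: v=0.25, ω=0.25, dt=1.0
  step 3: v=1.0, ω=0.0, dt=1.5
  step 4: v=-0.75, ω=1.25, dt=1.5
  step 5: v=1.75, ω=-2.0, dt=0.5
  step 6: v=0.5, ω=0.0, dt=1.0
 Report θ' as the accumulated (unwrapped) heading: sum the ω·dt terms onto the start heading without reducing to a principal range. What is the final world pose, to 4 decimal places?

(6.5685, -2.8127, -3.9930)

step 1: θ'=-5.1180 (R=1.2000) → pose (6.7026, -4.5127, -5.1180)
step 2: θ'=-4.8680 (R=1.0000) → pose (6.7717, -4.2731, -4.8680)
step 3: θ'=-4.8680 (straight) → pose (7.0042, -2.7912, -4.8680)
step 4: θ'=-2.9930 (R=-0.6000) → pose (7.6857, -3.4776, -2.9930)
step 5: θ'=-3.9930 (R=-0.8750) → pose (6.8980, -3.1888, -3.9930)
step 6: θ'=-3.9930 (straight) → pose (6.5685, -2.8127, -3.9930)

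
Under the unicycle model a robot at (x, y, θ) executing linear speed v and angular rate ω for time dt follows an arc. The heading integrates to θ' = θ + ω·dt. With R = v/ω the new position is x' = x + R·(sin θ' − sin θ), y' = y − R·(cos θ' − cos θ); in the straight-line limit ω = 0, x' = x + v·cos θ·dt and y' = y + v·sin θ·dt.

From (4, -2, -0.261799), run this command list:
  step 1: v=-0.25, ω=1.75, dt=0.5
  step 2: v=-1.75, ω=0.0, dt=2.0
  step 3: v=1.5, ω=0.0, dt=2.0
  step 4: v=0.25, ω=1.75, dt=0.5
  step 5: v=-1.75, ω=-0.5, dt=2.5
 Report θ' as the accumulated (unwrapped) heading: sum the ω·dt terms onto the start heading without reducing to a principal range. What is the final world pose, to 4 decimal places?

step 1: θ'=0.6132 (R=-0.1429) → pose (3.8808, -2.0212, 0.6132)
step 2: θ'=0.6132 (straight) → pose (1.0185, -4.0354, 0.6132)
step 3: θ'=0.6132 (straight) → pose (3.4719, -2.3089, 0.6132)
step 4: θ'=1.4882 (R=0.1429) → pose (3.5321, -2.2039, 1.4882)
step 5: θ'=0.2382 (R=3.5000) → pose (0.8698, -5.3163, 0.2382)

(0.8698, -5.3163, 0.2382)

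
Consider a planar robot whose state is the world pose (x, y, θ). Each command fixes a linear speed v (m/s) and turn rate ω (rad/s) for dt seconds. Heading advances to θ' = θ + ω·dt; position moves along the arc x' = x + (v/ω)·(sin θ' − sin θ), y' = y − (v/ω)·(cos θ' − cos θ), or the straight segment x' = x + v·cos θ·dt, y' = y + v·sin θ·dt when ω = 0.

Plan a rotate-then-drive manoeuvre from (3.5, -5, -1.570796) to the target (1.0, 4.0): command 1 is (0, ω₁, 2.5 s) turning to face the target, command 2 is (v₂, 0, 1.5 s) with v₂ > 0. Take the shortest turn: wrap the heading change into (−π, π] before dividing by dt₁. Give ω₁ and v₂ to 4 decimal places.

heading to target = atan2(4−-5, 1−3.5) = 1.8417
Δθ = wrap(1.8417 − -1.5708) = -2.8706; ω₁ = Δθ/dt₁ = -1.1483
distance = √((1−3.5)² + (4−-5)²) = 9.3408; v₂ = distance/dt₂ = 6.2272

ω₁ = -1.1483, v₂ = 6.2272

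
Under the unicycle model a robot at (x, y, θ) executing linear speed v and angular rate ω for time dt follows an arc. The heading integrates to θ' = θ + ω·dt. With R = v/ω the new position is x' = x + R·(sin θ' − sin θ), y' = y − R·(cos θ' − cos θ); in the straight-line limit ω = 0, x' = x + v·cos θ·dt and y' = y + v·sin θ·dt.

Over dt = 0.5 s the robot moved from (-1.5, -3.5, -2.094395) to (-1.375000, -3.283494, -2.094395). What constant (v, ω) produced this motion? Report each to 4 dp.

v = -0.5000, ω = 0.0000

Δθ = -2.094395 − -2.094395 = 0.000000
ω = Δθ/dt = 0.000000/0.5 = 0.0000
ω = 0 → v = (Δx·cos θ + Δy·sin θ)/dt = -0.5000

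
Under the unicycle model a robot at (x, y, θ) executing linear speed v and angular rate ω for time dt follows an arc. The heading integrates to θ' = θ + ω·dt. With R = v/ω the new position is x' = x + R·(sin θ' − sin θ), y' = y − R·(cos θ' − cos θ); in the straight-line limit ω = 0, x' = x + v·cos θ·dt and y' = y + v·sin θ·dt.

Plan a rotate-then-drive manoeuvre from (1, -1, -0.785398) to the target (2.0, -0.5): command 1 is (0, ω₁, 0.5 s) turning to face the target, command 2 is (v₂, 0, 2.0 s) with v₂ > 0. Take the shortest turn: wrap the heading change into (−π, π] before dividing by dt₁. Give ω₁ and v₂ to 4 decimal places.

ω₁ = 2.4981, v₂ = 0.5590

heading to target = atan2(-0.5−-1, 2−1) = 0.4636
Δθ = wrap(0.4636 − -0.7854) = 1.2490; ω₁ = Δθ/dt₁ = 2.4981
distance = √((2−1)² + (-0.5−-1)²) = 1.1180; v₂ = distance/dt₂ = 0.5590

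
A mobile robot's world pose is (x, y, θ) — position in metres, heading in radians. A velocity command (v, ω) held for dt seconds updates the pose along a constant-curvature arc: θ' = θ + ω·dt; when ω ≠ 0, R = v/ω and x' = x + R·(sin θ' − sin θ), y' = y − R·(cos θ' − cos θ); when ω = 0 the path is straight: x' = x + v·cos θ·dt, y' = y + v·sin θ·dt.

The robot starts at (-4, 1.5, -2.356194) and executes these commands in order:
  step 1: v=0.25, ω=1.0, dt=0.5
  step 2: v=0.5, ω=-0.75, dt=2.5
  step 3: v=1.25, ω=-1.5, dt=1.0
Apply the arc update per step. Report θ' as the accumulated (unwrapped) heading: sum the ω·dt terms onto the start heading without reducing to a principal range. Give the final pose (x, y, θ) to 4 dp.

step 1: θ'=-1.8562 (R=0.2500) → pose (-4.0631, 1.3936, -1.8562)
step 2: θ'=-3.7312 (R=-0.6667) → pose (-5.0735, 1.0272, -3.7312)
step 3: θ'=-5.2312 (R=-0.8333) → pose (-5.3338, 2.1330, -5.2312)

(-5.3338, 2.1330, -5.2312)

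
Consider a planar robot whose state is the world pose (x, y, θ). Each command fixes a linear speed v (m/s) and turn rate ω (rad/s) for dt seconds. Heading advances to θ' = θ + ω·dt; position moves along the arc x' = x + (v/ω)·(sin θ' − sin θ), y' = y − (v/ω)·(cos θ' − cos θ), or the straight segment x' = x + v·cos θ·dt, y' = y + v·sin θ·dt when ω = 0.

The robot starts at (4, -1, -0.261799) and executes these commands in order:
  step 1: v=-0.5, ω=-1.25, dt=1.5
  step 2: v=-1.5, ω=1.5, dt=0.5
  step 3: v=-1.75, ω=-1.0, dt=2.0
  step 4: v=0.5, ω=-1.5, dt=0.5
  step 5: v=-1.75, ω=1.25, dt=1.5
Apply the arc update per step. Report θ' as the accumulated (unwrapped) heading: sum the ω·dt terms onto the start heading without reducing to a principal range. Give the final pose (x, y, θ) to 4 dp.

(8.1048, 2.3497, -2.2618)

step 1: θ'=-2.1368 (R=0.4000) → pose (3.7659, -0.3991, -2.1368)
step 2: θ'=-1.3868 (R=-1.0000) → pose (3.9050, 0.3201, -1.3868)
step 3: θ'=-3.3868 (R=1.7500) → pose (6.0503, 2.3379, -3.3868)
step 4: θ'=-4.1368 (R=-0.3333) → pose (5.8516, 2.4799, -4.1368)
step 5: θ'=-2.2618 (R=-1.4000) → pose (8.1048, 2.3497, -2.2618)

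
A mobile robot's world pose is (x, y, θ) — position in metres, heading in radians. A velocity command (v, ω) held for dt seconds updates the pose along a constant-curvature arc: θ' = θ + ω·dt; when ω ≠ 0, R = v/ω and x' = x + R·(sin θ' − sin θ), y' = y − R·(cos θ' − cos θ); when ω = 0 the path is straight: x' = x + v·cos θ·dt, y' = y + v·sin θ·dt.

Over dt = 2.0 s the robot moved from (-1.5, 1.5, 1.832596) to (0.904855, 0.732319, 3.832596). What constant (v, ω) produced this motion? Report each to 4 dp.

Δθ = 3.832596 − 1.832596 = 2.000000
ω = Δθ/dt = 2.000000/2.0 = 1.0000
R = Δx/(sin θ' − sin θ) = -1.5000
v = R·ω = -1.5000·1.0000 = -1.5000

v = -1.5000, ω = 1.0000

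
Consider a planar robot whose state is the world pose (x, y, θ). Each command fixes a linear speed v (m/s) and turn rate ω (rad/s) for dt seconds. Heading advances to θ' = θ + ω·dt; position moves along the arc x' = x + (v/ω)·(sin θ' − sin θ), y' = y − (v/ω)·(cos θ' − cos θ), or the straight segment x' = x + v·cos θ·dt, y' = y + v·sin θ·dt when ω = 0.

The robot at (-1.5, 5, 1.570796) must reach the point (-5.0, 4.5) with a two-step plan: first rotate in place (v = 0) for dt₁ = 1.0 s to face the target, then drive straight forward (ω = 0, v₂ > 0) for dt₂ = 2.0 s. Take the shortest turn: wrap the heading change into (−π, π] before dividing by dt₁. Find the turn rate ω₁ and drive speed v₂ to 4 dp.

heading to target = atan2(4.5−5, -5−-1.5) = -2.9997
Δθ = wrap(-2.9997 − 1.5708) = 1.7127; ω₁ = Δθ/dt₁ = 1.7127
distance = √((-5−-1.5)² + (4.5−5)²) = 3.5355; v₂ = distance/dt₂ = 1.7678

ω₁ = 1.7127, v₂ = 1.7678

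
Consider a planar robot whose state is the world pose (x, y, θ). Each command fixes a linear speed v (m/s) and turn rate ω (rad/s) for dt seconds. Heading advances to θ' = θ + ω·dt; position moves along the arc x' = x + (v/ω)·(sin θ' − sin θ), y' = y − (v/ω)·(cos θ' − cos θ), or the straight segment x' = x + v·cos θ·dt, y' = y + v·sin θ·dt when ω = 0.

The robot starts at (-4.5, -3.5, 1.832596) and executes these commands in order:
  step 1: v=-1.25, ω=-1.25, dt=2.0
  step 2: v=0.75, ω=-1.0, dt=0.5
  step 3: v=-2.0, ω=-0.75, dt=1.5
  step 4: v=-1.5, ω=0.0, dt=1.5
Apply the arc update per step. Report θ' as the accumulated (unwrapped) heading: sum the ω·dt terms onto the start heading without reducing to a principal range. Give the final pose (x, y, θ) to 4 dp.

step 1: θ'=-0.6674 (R=1.0000) → pose (-6.0849, -4.5443, -0.6674)
step 2: θ'=-1.1674 (R=-0.7500) → pose (-5.8593, -4.8389, -1.1674)
step 3: θ'=-2.2924 (R=2.6667) → pose (-5.4086, -2.0306, -2.2924)
step 4: θ'=-2.2924 (straight) → pose (-3.9223, -0.3414, -2.2924)

(-3.9223, -0.3414, -2.2924)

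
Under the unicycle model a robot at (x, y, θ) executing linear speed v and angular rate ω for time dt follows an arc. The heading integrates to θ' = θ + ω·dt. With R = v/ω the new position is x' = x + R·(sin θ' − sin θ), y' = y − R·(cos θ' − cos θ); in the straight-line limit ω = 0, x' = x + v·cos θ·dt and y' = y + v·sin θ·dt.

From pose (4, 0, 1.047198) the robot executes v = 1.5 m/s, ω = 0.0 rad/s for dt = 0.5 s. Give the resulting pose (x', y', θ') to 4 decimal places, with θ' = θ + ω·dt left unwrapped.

(4.3750, 0.6495, 1.0472)

θ' = 1.0472 + 0.0·0.5 = 1.0472
ω = 0 → straight: x' = 4 + 1.5·cos(1.0472)·0.5 = 4.3750
y' = 0 + 1.5·sin(1.0472)·0.5 = 0.6495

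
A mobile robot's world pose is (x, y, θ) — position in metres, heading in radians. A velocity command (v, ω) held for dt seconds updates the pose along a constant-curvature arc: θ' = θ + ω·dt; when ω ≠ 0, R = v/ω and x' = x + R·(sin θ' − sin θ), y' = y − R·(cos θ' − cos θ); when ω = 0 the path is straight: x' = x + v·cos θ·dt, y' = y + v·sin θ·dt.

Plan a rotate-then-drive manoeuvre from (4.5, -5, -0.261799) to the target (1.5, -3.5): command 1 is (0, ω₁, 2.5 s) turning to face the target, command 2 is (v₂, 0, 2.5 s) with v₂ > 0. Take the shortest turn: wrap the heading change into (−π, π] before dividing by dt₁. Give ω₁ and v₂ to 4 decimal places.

ω₁ = 1.1759, v₂ = 1.3416

heading to target = atan2(-3.5−-5, 1.5−4.5) = 2.6779
Δθ = wrap(2.6779 − -0.2618) = 2.9397; ω₁ = Δθ/dt₁ = 1.1759
distance = √((1.5−4.5)² + (-3.5−-5)²) = 3.3541; v₂ = distance/dt₂ = 1.3416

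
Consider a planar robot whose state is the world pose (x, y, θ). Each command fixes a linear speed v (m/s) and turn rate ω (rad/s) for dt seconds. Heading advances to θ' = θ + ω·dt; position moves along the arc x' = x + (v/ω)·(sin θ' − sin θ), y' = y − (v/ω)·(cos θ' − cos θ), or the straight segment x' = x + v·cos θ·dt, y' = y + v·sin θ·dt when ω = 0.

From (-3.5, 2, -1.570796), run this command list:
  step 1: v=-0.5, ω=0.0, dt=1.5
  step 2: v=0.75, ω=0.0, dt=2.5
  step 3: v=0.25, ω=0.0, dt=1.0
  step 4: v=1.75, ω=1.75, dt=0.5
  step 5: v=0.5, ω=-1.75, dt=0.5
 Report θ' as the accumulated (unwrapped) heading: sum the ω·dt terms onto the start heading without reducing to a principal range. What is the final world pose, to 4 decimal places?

step 1: θ'=-1.5708 (straight) → pose (-3.5000, 2.7500, -1.5708)
step 2: θ'=-1.5708 (straight) → pose (-3.5000, 0.8750, -1.5708)
step 3: θ'=-1.5708 (straight) → pose (-3.5000, 0.6250, -1.5708)
step 4: θ'=-0.6958 (R=1.0000) → pose (-3.1410, -0.1425, -0.6958)
step 5: θ'=-1.5708 (R=-0.2857) → pose (-3.0384, -0.3618, -1.5708)

(-3.0384, -0.3618, -1.5708)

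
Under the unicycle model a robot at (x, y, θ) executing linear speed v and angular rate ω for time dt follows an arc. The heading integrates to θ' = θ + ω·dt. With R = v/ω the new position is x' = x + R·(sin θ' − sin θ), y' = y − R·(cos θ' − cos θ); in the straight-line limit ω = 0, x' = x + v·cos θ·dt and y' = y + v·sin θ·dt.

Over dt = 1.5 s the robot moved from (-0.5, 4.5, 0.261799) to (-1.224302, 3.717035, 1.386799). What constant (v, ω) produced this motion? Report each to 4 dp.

v = -0.7500, ω = 0.7500

Δθ = 1.386799 − 0.261799 = 1.125000
ω = Δθ/dt = 1.125000/1.5 = 0.7500
R = −Δy/(cos θ' − cos θ) = -1.0000
v = R·ω = -1.0000·0.7500 = -0.7500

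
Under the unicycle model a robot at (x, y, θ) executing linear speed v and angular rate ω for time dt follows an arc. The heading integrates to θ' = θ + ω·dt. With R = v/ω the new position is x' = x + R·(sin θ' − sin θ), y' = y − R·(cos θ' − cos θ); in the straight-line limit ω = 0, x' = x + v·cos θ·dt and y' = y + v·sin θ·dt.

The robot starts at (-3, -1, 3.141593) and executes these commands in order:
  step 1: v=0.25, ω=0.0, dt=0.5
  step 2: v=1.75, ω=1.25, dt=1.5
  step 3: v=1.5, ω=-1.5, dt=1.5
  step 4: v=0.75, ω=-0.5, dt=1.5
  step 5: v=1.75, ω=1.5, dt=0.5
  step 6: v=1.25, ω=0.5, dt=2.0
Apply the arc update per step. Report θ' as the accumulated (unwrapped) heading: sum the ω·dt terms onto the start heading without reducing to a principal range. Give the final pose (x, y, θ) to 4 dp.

step 1: θ'=3.1416 (straight) → pose (-3.1250, -1.0000, 3.1416)
step 2: θ'=5.0166 (R=1.4000) → pose (-4.4607, -2.8193, 5.0166)
step 3: θ'=2.7666 (R=-1.0000) → pose (-5.7811, -4.0494, 2.7666)
step 4: θ'=2.0166 (R=-1.5000) → pose (-6.5851, -3.3004, 2.0166)
step 5: θ'=2.7666 (R=1.1667) → pose (-7.2104, -2.7178, 2.7666)
step 6: θ'=3.7666 (R=2.5000) → pose (-9.5888, -3.0167, 3.7666)

(-9.5888, -3.0167, 3.7666)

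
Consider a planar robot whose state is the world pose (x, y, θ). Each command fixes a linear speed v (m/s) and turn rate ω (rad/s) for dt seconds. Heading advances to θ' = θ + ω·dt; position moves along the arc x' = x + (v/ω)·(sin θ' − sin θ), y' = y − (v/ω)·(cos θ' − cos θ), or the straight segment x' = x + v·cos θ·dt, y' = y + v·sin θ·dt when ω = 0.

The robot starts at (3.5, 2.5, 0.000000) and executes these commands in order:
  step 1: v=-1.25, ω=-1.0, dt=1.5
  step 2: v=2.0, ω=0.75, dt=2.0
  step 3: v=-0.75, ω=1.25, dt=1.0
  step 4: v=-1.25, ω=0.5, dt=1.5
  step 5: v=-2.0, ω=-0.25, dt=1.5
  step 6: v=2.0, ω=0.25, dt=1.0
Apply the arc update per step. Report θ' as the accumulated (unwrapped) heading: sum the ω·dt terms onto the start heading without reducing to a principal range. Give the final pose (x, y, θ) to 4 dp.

(4.8013, -1.9888, 1.8750)

step 1: θ'=-1.5000 (R=1.2500) → pose (2.2531, 3.6616, -1.5000)
step 2: θ'=0.0000 (R=2.6667) → pose (4.9131, 1.1835, 0.0000)
step 3: θ'=1.2500 (R=-0.6000) → pose (4.3437, 0.7727, 1.2500)
step 4: θ'=2.0000 (R=-2.5000) → pose (4.4429, -1.0559, 2.0000)
step 5: θ'=1.6250 (R=8.0000) → pose (5.1568, -3.9517, 1.6250)
step 6: θ'=1.8750 (R=8.0000) → pose (4.8013, -1.9888, 1.8750)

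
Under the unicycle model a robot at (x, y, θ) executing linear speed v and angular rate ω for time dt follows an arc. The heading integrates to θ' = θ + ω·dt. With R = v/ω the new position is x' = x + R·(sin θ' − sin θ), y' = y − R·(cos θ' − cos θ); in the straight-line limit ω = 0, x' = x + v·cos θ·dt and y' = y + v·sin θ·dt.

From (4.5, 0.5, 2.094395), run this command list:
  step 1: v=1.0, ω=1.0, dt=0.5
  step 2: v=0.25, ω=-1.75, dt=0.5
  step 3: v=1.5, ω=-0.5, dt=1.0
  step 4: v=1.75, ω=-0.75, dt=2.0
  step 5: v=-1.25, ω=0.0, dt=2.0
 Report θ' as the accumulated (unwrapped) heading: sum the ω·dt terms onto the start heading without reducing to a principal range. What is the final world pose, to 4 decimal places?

(4.6723, 4.5629, -0.2806)

step 1: θ'=2.5944 (R=1.0000) → pose (4.1543, 0.8540, 2.5944)
step 2: θ'=1.7194 (R=-0.1429) → pose (4.0873, 0.9548, 1.7194)
step 3: θ'=1.2194 (R=-3.0000) → pose (4.2376, 2.4316, 1.2194)
step 4: θ'=-0.2806 (R=-2.3333) → pose (7.0745, 3.8705, -0.2806)
step 5: θ'=-0.2806 (straight) → pose (4.6723, 4.5629, -0.2806)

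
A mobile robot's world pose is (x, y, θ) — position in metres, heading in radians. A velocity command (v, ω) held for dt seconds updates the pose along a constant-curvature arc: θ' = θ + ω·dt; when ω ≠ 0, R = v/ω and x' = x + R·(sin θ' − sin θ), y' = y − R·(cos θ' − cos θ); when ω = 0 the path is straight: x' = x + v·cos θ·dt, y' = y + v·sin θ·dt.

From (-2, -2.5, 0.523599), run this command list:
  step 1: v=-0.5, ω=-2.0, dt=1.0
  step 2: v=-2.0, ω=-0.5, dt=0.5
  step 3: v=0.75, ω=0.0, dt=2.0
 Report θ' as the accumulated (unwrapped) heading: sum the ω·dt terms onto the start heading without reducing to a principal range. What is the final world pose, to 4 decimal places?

(-2.5758, -2.7920, -1.7264)

step 1: θ'=-1.4764 (R=0.2500) → pose (-2.3739, -2.3071, -1.4764)
step 2: θ'=-1.7264 (R=4.0000) → pose (-2.3434, -1.3101, -1.7264)
step 3: θ'=-1.7264 (straight) → pose (-2.5758, -2.7920, -1.7264)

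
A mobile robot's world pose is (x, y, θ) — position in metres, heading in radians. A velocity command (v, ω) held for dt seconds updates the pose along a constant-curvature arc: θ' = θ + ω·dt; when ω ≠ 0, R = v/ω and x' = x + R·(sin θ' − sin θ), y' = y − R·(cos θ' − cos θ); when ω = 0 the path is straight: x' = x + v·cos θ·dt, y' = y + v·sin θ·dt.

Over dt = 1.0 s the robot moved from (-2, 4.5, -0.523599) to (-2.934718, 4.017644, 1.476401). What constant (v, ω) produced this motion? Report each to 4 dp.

v = -1.2500, ω = 2.0000

Δθ = 1.476401 − -0.523599 = 2.000000
ω = Δθ/dt = 2.000000/1.0 = 2.0000
R = Δx/(sin θ' − sin θ) = -0.6250
v = R·ω = -0.6250·2.0000 = -1.2500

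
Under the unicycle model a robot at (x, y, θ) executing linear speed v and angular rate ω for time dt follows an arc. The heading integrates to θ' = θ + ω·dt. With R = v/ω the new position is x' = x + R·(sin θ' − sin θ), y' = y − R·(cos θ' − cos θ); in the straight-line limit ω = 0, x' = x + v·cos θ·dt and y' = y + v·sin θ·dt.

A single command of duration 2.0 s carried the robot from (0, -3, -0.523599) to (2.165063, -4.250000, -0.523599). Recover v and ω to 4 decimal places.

v = 1.2500, ω = 0.0000

Δθ = -0.523599 − -0.523599 = 0.000000
ω = Δθ/dt = 0.000000/2.0 = 0.0000
ω = 0 → v = (Δx·cos θ + Δy·sin θ)/dt = 1.2500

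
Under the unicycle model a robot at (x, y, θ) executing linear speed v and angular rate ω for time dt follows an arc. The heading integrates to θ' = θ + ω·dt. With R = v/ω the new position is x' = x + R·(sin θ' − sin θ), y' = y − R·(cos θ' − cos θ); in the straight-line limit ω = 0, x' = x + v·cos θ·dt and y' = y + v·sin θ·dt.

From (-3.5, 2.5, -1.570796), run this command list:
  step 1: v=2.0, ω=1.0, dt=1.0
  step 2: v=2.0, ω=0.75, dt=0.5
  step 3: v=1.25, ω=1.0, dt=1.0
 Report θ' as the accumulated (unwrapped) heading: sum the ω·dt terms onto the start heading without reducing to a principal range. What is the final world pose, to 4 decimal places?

step 1: θ'=-0.5708 (R=2.0000) → pose (-2.5806, 0.8171, -0.5708)
step 2: θ'=-0.1958 (R=2.6667) → pose (-1.6586, 0.4453, -0.1958)
step 3: θ'=0.8042 (R=1.2500) → pose (-0.5151, 0.8043, 0.8042)

(-0.5151, 0.8043, 0.8042)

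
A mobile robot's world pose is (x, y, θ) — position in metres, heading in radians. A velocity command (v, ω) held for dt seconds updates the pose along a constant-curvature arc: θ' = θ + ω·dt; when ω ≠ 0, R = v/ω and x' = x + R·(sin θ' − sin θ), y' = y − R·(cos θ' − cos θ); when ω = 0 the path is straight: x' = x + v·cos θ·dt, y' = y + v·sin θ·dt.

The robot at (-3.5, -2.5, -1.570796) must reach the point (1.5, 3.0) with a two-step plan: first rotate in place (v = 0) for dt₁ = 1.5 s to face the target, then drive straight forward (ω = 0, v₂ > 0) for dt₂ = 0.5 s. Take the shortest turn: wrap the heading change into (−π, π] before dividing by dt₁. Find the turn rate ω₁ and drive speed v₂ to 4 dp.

heading to target = atan2(3−-2.5, 1.5−-3.5) = 0.8330
Δθ = wrap(0.8330 − -1.5708) = 2.4038; ω₁ = Δθ/dt₁ = 1.6025
distance = √((1.5−-3.5)² + (3−-2.5)²) = 7.4330; v₂ = distance/dt₂ = 14.8661

ω₁ = 1.6025, v₂ = 14.8661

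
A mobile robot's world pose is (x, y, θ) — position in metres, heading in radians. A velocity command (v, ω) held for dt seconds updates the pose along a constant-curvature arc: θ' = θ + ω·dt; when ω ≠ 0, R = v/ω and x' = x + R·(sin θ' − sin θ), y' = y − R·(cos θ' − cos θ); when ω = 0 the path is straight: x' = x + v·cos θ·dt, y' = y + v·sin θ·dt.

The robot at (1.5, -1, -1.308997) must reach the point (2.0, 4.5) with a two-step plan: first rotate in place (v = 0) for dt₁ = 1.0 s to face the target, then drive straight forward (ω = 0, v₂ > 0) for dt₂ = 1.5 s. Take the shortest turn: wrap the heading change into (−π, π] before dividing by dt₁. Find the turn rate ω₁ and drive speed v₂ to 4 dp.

heading to target = atan2(4.5−-1, 2−1.5) = 1.4801
Δθ = wrap(1.4801 − -1.3090) = 2.7891; ω₁ = Δθ/dt₁ = 2.7891
distance = √((2−1.5)² + (4.5−-1)²) = 5.5227; v₂ = distance/dt₂ = 3.6818

ω₁ = 2.7891, v₂ = 3.6818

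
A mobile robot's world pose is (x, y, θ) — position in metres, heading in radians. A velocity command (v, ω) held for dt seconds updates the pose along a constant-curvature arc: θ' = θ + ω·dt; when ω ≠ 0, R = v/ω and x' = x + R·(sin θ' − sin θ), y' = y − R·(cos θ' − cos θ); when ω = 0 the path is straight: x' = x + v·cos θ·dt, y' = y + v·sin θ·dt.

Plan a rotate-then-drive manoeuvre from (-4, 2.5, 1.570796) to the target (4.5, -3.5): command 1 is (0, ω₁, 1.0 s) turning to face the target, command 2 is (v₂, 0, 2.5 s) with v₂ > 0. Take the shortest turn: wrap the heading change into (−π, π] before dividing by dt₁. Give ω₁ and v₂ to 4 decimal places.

heading to target = atan2(-3.5−2.5, 4.5−-4) = -0.6147
Δθ = wrap(-0.6147 − 1.5708) = -2.1855; ω₁ = Δθ/dt₁ = -2.1855
distance = √((4.5−-4)² + (-3.5−2.5)²) = 10.4043; v₂ = distance/dt₂ = 4.1617

ω₁ = -2.1855, v₂ = 4.1617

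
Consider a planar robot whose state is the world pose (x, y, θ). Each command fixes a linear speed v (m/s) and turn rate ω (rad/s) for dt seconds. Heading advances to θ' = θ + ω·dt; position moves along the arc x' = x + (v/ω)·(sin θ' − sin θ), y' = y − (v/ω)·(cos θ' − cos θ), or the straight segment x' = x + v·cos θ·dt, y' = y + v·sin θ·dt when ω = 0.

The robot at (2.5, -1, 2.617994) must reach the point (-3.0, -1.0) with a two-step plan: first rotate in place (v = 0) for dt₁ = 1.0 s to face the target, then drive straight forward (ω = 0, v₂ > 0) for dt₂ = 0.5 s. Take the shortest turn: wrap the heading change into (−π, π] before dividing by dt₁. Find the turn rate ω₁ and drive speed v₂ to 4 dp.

ω₁ = 0.5236, v₂ = 11.0000

heading to target = atan2(-1−-1, -3−2.5) = 3.1416
Δθ = wrap(3.1416 − 2.6180) = 0.5236; ω₁ = Δθ/dt₁ = 0.5236
distance = √((-3−2.5)² + (-1−-1)²) = 5.5000; v₂ = distance/dt₂ = 11.0000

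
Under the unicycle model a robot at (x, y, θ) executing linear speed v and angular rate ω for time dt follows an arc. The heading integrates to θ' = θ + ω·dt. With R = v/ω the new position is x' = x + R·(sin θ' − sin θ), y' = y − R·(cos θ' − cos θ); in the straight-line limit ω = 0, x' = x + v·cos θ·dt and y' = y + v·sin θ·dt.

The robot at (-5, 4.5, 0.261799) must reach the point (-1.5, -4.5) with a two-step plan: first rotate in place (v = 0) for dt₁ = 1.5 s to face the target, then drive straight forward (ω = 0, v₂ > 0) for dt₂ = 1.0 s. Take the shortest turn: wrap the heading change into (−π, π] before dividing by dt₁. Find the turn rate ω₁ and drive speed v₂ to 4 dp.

ω₁ = -0.9745, v₂ = 9.6566

heading to target = atan2(-4.5−4.5, -1.5−-5) = -1.1999
Δθ = wrap(-1.1999 − 0.2618) = -1.4617; ω₁ = Δθ/dt₁ = -0.9745
distance = √((-1.5−-5)² + (-4.5−4.5)²) = 9.6566; v₂ = distance/dt₂ = 9.6566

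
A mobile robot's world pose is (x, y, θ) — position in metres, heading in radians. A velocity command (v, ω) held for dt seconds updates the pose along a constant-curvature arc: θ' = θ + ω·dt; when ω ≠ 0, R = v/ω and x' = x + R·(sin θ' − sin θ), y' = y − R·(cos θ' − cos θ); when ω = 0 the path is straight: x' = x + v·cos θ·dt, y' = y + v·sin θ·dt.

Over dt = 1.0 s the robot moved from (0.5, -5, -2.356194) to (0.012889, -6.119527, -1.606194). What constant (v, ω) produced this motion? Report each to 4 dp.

Δθ = -1.606194 − -2.356194 = 0.750000
ω = Δθ/dt = 0.750000/1.0 = 0.7500
R = −Δy/(cos θ' − cos θ) = 1.6667
v = R·ω = 1.6667·0.7500 = 1.2500

v = 1.2500, ω = 0.7500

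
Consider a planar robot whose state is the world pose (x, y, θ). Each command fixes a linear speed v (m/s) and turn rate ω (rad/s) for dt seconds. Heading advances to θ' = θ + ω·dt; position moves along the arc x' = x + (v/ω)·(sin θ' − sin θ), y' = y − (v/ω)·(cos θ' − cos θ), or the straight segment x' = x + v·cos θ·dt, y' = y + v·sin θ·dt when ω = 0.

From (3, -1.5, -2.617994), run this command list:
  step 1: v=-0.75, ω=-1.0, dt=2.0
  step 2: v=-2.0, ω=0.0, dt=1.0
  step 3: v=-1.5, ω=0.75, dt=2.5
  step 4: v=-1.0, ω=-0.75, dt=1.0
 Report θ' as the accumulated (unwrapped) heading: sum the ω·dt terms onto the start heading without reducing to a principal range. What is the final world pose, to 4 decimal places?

step 1: θ'=-4.6180 (R=0.7500) → pose (4.1217, -2.0788, -4.6180)
step 2: θ'=-4.6180 (straight) → pose (4.3102, -4.0699, -4.6180)
step 3: θ'=-2.7430 (R=-2.0000) → pose (7.0775, -5.7246, -2.7430)
step 4: θ'=-3.4930 (R=1.3333) → pose (8.0540, -5.7016, -3.4930)

(8.0540, -5.7016, -3.4930)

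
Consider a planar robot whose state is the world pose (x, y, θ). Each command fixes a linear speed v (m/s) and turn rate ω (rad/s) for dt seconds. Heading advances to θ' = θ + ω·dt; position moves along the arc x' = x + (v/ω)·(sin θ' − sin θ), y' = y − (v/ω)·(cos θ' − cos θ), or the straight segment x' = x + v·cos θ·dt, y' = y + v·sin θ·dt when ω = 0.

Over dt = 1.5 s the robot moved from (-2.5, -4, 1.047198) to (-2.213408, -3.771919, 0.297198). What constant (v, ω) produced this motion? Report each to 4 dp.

v = 0.2500, ω = -0.5000

Δθ = 0.297198 − 1.047198 = -0.750000
ω = Δθ/dt = -0.750000/1.5 = -0.5000
R = Δx/(sin θ' − sin θ) = -0.5000
v = R·ω = -0.5000·-0.5000 = 0.2500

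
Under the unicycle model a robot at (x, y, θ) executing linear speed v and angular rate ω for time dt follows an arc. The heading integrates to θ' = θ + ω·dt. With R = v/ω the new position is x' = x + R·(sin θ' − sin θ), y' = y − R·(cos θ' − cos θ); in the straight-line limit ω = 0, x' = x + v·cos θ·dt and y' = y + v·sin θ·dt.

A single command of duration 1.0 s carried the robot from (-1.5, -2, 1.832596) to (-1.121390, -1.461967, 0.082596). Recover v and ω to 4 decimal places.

v = 0.7500, ω = -1.7500

Δθ = 0.082596 − 1.832596 = -1.750000
ω = Δθ/dt = -1.750000/1.0 = -1.7500
R = −Δy/(cos θ' − cos θ) = -0.4286
v = R·ω = -0.4286·-1.7500 = 0.7500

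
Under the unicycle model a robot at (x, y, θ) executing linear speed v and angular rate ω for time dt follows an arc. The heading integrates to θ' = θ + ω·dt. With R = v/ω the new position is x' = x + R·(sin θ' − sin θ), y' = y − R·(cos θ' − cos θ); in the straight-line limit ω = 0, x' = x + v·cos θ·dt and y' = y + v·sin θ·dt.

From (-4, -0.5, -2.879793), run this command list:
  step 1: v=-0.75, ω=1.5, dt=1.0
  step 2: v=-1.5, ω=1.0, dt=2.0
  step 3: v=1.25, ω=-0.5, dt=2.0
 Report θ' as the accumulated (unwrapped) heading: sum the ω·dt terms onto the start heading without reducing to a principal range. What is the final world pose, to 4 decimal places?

step 1: θ'=-1.3798 (R=-0.5000) → pose (-3.6385, 0.0779, -1.3798)
step 2: θ'=0.6202 (R=-1.5000) → pose (-5.9830, 1.0138, 0.6202)
step 3: θ'=-0.3798 (R=-2.5000) → pose (-3.6032, 1.3012, -0.3798)

(-3.6032, 1.3012, -0.3798)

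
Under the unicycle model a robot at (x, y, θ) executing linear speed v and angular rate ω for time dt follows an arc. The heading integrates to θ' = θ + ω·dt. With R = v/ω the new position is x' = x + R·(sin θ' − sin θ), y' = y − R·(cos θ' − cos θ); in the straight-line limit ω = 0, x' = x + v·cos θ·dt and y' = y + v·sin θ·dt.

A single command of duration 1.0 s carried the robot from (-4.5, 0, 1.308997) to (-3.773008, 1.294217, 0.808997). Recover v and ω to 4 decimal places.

Δθ = 0.808997 − 1.308997 = -0.500000
ω = Δθ/dt = -0.500000/1.0 = -0.5000
R = −Δy/(cos θ' − cos θ) = -3.0000
v = R·ω = -3.0000·-0.5000 = 1.5000

v = 1.5000, ω = -0.5000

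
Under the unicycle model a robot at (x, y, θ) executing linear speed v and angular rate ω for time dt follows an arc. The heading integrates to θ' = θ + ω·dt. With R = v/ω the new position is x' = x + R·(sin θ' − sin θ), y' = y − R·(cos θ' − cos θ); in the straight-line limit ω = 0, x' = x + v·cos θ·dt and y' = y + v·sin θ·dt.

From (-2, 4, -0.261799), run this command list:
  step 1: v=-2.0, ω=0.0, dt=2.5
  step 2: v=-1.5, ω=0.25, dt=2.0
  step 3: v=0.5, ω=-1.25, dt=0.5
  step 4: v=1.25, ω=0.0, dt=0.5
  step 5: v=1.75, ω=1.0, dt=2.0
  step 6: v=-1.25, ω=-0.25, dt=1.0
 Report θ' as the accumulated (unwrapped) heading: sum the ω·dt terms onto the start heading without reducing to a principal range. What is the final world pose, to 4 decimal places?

step 1: θ'=-0.2618 (straight) → pose (-6.8296, 5.2941, -0.2618)
step 2: θ'=0.2382 (R=-6.0000) → pose (-9.7983, 5.3291, 0.2382)
step 3: θ'=-0.3868 (R=-0.4000) → pose (-9.5530, 5.3109, -0.3868)
step 4: θ'=-0.3868 (straight) → pose (-8.9742, 5.0751, -0.3868)
step 5: θ'=1.6132 (R=1.7500) → pose (-6.5656, 6.7700, 1.6132)
step 6: θ'=1.3632 (R=5.0000) → pose (-6.6685, 5.5275, 1.3632)

(-6.6685, 5.5275, 1.3632)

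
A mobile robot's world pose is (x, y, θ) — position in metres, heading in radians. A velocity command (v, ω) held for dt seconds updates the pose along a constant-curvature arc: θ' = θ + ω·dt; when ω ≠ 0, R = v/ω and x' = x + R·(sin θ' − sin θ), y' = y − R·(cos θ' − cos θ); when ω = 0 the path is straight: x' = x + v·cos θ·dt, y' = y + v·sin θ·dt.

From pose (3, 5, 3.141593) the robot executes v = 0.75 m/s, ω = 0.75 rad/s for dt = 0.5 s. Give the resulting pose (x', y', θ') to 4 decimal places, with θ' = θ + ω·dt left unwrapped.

θ' = 3.1416 + 0.75·0.5 = 3.5166
R = v/ω = 0.75/0.75 = 1.0000
x' = 3 + 1.0000·(sin 3.5166 − sin 3.1416) = 2.6337
y' = 5 − 1.0000·(cos 3.5166 − cos 3.1416) = 4.9305

(2.6337, 4.9305, 3.5166)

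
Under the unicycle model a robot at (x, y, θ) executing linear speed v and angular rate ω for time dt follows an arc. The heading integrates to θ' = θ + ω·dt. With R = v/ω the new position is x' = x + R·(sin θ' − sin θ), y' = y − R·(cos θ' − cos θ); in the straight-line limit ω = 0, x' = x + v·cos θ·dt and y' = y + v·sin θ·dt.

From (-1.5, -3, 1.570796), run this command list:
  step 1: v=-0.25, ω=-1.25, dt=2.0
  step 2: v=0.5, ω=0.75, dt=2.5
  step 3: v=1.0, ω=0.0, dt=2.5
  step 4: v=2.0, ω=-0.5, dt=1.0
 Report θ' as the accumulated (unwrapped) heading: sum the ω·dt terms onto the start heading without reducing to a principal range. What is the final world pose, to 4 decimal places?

step 1: θ'=-0.9292 (R=0.2000) → pose (-1.8602, -3.1197, -0.9292)
step 2: θ'=0.9458 (R=0.6667) → pose (-0.7855, -3.1108, 0.9458)
step 3: θ'=0.9458 (straight) → pose (0.6773, -1.0834, 0.9458)
step 4: θ'=0.4458 (R=-4.0000) → pose (2.1964, 0.1853, 0.4458)

(2.1964, 0.1853, 0.4458)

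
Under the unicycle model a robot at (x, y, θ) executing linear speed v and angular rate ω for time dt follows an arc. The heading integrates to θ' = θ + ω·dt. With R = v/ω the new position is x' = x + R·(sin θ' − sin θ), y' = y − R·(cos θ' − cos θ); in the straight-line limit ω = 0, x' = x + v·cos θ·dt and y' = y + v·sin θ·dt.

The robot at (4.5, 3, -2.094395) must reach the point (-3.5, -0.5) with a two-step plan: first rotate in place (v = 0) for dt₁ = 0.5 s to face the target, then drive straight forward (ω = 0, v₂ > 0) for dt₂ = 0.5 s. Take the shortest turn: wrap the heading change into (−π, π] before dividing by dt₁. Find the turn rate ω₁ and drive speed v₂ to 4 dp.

heading to target = atan2(-0.5−3, -3.5−4.5) = -2.7292
Δθ = wrap(-2.7292 − -2.0944) = -0.6348; ω₁ = Δθ/dt₁ = -1.2696
distance = √((-3.5−4.5)² + (-0.5−3)²) = 8.7321; v₂ = distance/dt₂ = 17.4642

ω₁ = -1.2696, v₂ = 17.4642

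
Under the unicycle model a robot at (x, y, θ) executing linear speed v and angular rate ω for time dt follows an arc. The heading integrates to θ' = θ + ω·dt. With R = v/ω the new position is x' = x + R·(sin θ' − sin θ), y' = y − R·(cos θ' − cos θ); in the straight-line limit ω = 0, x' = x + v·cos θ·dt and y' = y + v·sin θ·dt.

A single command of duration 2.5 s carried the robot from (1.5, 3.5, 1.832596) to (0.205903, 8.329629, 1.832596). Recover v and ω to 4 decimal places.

v = 2.0000, ω = 0.0000

Δθ = 1.832596 − 1.832596 = 0.000000
ω = Δθ/dt = 0.000000/2.5 = 0.0000
ω = 0 → v = (Δx·cos θ + Δy·sin θ)/dt = 2.0000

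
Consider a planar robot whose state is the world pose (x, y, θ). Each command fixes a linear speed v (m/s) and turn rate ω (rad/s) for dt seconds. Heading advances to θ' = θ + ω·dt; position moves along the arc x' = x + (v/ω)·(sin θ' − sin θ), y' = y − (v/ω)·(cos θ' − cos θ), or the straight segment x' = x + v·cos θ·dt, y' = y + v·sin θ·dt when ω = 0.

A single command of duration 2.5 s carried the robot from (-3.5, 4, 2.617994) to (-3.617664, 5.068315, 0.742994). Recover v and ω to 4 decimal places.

Δθ = 0.742994 − 2.617994 = -1.875000
ω = Δθ/dt = -1.875000/2.5 = -0.7500
R = −Δy/(cos θ' − cos θ) = -0.6667
v = R·ω = -0.6667·-0.7500 = 0.5000

v = 0.5000, ω = -0.7500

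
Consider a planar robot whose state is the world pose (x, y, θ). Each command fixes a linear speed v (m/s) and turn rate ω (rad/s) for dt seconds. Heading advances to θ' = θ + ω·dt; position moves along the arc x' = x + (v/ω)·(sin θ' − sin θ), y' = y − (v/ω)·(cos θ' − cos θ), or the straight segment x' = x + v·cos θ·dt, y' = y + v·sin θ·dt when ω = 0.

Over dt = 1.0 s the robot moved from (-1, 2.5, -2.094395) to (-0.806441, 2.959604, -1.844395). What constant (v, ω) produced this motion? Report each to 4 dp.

v = -0.5000, ω = 0.2500

Δθ = -1.844395 − -2.094395 = 0.250000
ω = Δθ/dt = 0.250000/1.0 = 0.2500
R = −Δy/(cos θ' − cos θ) = -2.0000
v = R·ω = -2.0000·0.2500 = -0.5000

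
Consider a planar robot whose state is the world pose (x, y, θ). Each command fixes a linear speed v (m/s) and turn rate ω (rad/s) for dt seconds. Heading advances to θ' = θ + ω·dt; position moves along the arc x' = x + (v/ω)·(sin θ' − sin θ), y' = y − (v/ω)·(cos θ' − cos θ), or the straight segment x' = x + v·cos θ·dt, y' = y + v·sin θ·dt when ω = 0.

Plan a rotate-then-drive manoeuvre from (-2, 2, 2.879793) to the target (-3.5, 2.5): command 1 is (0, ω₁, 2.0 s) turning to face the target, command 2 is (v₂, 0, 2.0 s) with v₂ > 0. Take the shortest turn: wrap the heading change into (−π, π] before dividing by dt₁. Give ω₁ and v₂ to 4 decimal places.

heading to target = atan2(2.5−2, -3.5−-2) = 2.8198
Δθ = wrap(2.8198 − 2.8798) = -0.0600; ω₁ = Δθ/dt₁ = -0.0300
distance = √((-3.5−-2)² + (2.5−2)²) = 1.5811; v₂ = distance/dt₂ = 0.7906

ω₁ = -0.0300, v₂ = 0.7906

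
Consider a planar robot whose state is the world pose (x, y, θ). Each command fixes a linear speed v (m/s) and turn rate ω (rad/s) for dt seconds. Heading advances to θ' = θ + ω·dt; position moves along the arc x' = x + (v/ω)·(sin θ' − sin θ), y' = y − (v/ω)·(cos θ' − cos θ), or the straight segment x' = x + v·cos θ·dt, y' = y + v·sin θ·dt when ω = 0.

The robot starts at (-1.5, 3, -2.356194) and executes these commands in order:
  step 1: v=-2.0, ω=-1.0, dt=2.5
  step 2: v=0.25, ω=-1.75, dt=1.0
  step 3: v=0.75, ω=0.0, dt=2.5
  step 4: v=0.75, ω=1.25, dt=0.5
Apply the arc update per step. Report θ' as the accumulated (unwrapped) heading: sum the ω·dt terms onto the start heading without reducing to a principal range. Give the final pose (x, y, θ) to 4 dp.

(4.2272, 0.8151, -5.9812)

step 1: θ'=-4.8562 (R=2.0000) → pose (1.8936, 1.2992, -4.8562)
step 2: θ'=-6.6062 (R=-0.1429) → pose (2.0803, 1.4142, -6.6062)
step 3: θ'=-6.6062 (straight) → pose (3.8583, 0.8190, -6.6062)
step 4: θ'=-5.9812 (R=0.6000) → pose (4.2272, 0.8151, -5.9812)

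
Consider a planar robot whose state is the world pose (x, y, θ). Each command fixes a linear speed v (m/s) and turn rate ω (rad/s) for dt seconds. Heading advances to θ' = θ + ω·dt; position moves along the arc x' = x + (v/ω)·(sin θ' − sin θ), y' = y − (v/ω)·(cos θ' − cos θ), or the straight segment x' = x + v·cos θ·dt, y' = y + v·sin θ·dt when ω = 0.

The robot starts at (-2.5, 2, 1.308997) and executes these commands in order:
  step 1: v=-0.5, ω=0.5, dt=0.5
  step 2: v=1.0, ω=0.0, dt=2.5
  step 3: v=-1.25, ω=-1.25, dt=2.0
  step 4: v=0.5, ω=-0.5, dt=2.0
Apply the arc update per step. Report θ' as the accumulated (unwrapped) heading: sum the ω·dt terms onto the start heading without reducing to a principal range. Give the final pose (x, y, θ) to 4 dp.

(-4.1885, 2.7248, -1.9410)

step 1: θ'=1.5590 (R=-1.0000) → pose (-2.5340, 1.7530, 1.5590)
step 2: θ'=1.5590 (straight) → pose (-2.5045, 4.2528, 1.5590)
step 3: θ'=-0.9410 (R=1.0000) → pose (-4.3126, 3.6756, -0.9410)
step 4: θ'=-1.9410 (R=-1.0000) → pose (-4.1885, 2.7248, -1.9410)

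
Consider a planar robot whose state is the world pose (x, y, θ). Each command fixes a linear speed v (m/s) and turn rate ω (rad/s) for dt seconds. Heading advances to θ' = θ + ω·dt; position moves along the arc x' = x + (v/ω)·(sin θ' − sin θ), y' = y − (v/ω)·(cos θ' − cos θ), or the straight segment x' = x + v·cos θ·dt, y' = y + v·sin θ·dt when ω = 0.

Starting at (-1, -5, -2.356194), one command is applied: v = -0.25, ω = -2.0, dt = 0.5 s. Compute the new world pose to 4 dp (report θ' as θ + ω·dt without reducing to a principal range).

θ' = -2.3562 + -2.0·0.5 = -3.3562
R = v/ω = -0.25/-2.0 = 0.1250
x' = -1 + 0.1250·(sin -3.3562 − sin -2.3562) = -0.8850
y' = -5 − 0.1250·(cos -3.3562 − cos -2.3562) = -4.9663

(-0.8850, -4.9663, -3.3562)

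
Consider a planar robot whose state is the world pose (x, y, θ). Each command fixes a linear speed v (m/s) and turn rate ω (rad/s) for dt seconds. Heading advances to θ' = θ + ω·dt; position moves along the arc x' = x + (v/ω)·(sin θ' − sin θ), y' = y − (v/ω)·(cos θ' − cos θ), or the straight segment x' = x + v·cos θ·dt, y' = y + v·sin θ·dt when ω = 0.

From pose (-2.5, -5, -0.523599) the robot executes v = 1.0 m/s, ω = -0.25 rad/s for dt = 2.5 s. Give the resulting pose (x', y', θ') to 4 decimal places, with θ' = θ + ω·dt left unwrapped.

θ' = -0.5236 + -0.25·2.5 = -1.1486
R = v/ω = 1.0/-0.25 = -4.0000
x' = -2.5 + -4.0000·(sin -1.1486 − sin -0.5236) = -0.8512
y' = -5 − -4.0000·(cos -1.1486 − cos -0.5236) = -6.8250

(-0.8512, -6.8250, -1.1486)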